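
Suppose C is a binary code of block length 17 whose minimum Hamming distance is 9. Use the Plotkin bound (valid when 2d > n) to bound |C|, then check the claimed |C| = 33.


Plotkin bound M ≤ 18; given |C| = 33 > bound (violated).

Check applicability: 2d = 18, n = 17.
2d − n = 1 > 0, so Plotkin applies.
Compute d/(2d−n) = 9/1 ≈ 9.0000.
⌊d/(2d−n)⌋ = 9.
Plotkin bound: M ≤ 2·9 = 18.
Given |C| = 33, check: VIOLATED.
This |C| is above the Plotkin bound, so no binary code with n = 17, d = 9 and 33 codewords exists.


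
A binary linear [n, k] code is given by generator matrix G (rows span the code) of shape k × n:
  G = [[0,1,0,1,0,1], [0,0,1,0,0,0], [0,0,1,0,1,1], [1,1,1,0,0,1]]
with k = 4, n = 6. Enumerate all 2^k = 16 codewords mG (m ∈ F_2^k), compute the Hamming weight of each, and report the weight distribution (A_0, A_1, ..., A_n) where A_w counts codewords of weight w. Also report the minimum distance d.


Weight distribution: A_0 = 1, A_1 = 1, A_2 = 2, A_3 = 6, A_4 = 5, A_5 = 1. Minimum distance d = 1.

Enumerate all 2^4 = 16 messages m ∈ F_2^4.
For each, compute codeword c = mG in F_2^6, then tally its weight.
  m = 0000 → c = 000000, weight = 0.
  m = 1000 → c = 010101, weight = 3.
  m = 0100 → c = 001000, weight = 1.
  m = 1100 → c = 011101, weight = 4.
  m = 0010 → c = 001011, weight = 3.
  m = 1010 → c = 011110, weight = 4.
  m = 0110 → c = 000011, weight = 2.
  m = 1110 → c = 010110, weight = 3.
  m = 0001 → c = 111001, weight = 4.
  m = 1001 → c = 101100, weight = 3.
  m = 0101 → c = 110001, weight = 3.
  m = 1101 → c = 100100, weight = 2.
  m = 0011 → c = 110010, weight = 3.
  m = 1011 → c = 100111, weight = 4.
  m = 0111 → c = 111010, weight = 4.
  m = 1111 → c = 101111, weight = 5.
Tally weights:
  weight 0: 1 codewords.
  weight 1: 1 codewords.
  weight 2: 2 codewords.
  weight 3: 6 codewords.
  weight 4: 5 codewords.
  weight 5: 1 codewords.
Minimum distance d = smallest w > 0 with A_w > 0 = 1.
Sanity: Σ A_w = 16 = 2^4 = 16 ✓.


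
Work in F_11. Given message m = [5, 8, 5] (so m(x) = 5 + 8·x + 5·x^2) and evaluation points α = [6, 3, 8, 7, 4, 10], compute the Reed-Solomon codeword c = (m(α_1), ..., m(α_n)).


c = [2, 8, 4, 9, 7, 2]

Message polynomial: m(x) = 5 + 8·x + 5·x^2 (mod 11).
For each evaluation point α_i, compute m(α_i) mod 11:
  α_1 = 6: Horner steps 5 → 5 → 2, so m(6) = 2.
  α_2 = 3: Horner steps 5 → 1 → 8, so m(3) = 8.
  α_3 = 8: Horner steps 5 → 4 → 4, so m(8) = 4.
  α_4 = 7: Horner steps 5 → 10 → 9, so m(7) = 9.
  α_5 = 4: Horner steps 5 → 6 → 7, so m(4) = 7.
  α_6 = 10: Horner steps 5 → 3 → 2, so m(10) = 2.
Codeword c = [2, 8, 4, 9, 7, 2] ∈ F_11^6.


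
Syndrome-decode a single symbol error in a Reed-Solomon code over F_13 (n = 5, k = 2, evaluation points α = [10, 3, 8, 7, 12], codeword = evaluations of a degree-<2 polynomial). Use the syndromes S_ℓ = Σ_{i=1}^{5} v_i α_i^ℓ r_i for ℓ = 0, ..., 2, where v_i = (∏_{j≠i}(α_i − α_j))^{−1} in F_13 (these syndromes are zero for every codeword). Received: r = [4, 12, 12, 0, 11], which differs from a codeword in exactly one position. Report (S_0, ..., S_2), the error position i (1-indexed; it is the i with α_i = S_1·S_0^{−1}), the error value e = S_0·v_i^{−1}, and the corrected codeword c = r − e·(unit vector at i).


S = (2, 3, 11), error at position 3, error magnitude e = 2, c = [4, 12, 10, 0, 11].

Step 1: column multipliers v_i = (∏_{j≠i}(α_i − α_j))^{−1} mod 13.
  i = 1 (α = 10): (10−3)(10−8)(10−7)(10−12) = 7·2·3·(−2) = −84 ≡ 7, so v_1 = 7^{−1} = 2 (mod 13).
  i = 2 (α = 3): (3−10)(3−8)(3−7)(3−12) = (−7)·(−5)·(−4)·(−9) = 1260 ≡ 12, so v_2 = 12^{−1} = 12 (mod 13).
  i = 3 (α = 8): (8−10)(8−3)(8−7)(8−12) = (−2)·5·1·(−4) = 40 ≡ 1, so v_3 = 1^{−1} = 1 (mod 13).
  i = 4 (α = 7): (7−10)(7−3)(7−8)(7−12) = (−3)·4·(−1)·(−5) = −60 ≡ 5, so v_4 = 5^{−1} = 8 (mod 13).
  i = 5 (α = 12): (12−10)(12−3)(12−8)(12−7) = 2·9·4·5 = 360 ≡ 9, so v_5 = 9^{−1} = 3 (mod 13).
  v = [2, 12, 1, 8, 3].
Step 2: syndromes of r = [4, 12, 12, 0, 11] (all sums mod 13).
  S_0 = Σ v_i r_i = 2·4 + 12·12 + 1·12 + 8·0 + 3·11 = 197 ≡ 2.
  S_1 = Σ v_i α_i r_i = 2·10·4 + 12·3·12 + 1·8·12 + 8·7·0 + 3·12·11 = 1004 ≡ 3.
  α_i^2 mod 13 = [9, 9, 12, 10, 1].
  S_2 = Σ v_i α_i^2 r_i = 2·9·4 + 12·9·12 + 1·12·12 + 8·10·0 + 3·1·11 = 1545 ≡ 11.
  S = (2, 3, 11) ≠ 0, so r is not a codeword (an error is present).
Step 3: locate the error. For a single error e at position i, S_ℓ = v_i·e·α_i^ℓ, so α_err = S_1/S_0.
  S_0^{−1} = 2^{−1} = 7 (mod 13), so α_err = 3·7 = 21 ≡ 8 = α_3. Error position i = 3.
  Consistency check: S_2/S_1 = 11·9 = 99 ≡ 8 = α_err ✓ (single-error assumption holds).
Step 4: error magnitude e = S_0/v_3 = S_0·∏_{j≠3}(α_3 − α_j) = 2·1 = 2 ≡ 2 (mod 13).
Step 5: correct position 3: c_3 = r_3 − e = 12 − 2 ≡ 10 (mod 13). Hence c = [4, 12, 10, 0, 11].
  Check: interpolating c through the α_i gives m(x) = 8 + 10·x (degree < 2) with m(α_i) = c_i for every i, so c is indeed a codeword.


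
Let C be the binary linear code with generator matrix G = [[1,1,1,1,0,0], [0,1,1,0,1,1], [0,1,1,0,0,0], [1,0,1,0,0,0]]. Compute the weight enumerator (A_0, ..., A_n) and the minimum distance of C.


Weight distribution: A_0 = 1, A_2 = 7, A_4 = 7, A_6 = 1. Minimum distance d = 2.

Enumerate all 2^4 = 16 messages m ∈ F_2^4.
For each, compute codeword c = mG in F_2^6, then tally its weight.
  m = 0000 → c = 000000, weight = 0.
  m = 1000 → c = 111100, weight = 4.
  m = 0100 → c = 011011, weight = 4.
  m = 1100 → c = 100111, weight = 4.
  m = 0010 → c = 011000, weight = 2.
  m = 1010 → c = 100100, weight = 2.
  m = 0110 → c = 000011, weight = 2.
  m = 1110 → c = 111111, weight = 6.
  m = 0001 → c = 101000, weight = 2.
  m = 1001 → c = 010100, weight = 2.
  m = 0101 → c = 110011, weight = 4.
  m = 1101 → c = 001111, weight = 4.
  m = 0011 → c = 110000, weight = 2.
  m = 1011 → c = 001100, weight = 2.
  m = 0111 → c = 101011, weight = 4.
  m = 1111 → c = 010111, weight = 4.
Tally weights:
  weight 0: 1 codewords.
  weight 2: 7 codewords.
  weight 4: 7 codewords.
  weight 6: 1 codewords.
Minimum distance d = smallest w > 0 with A_w > 0 = 2.
Sanity: Σ A_w = 16 = 2^4 = 16 ✓.


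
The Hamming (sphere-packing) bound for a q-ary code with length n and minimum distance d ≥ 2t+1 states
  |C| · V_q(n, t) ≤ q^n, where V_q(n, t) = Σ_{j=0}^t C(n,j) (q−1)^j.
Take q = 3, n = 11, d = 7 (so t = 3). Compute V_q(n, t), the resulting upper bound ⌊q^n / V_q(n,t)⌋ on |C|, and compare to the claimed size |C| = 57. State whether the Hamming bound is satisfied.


V_q(n, t) = 1563, q^n = 177147, Hamming bound = 113, |C| = 57 ≤ bound (satisfied).

Step 1: Compute V_q(n, t) = Σ_{j=0}^3 C(n, j) (q−1)^j.
  j = 0: C(11,0)·(2)^0 = 1·1 = 1.
  j = 1: C(11,1)·(2)^1 = 11·2 = 22.
  j = 2: C(11,2)·(2)^2 = 55·4 = 220.
  j = 3: C(11,3)·(2)^3 = 165·8 = 1320.
  V_q(n, t) = 1 + 22 + 220 + 1320 = 1563.
Step 2: q^n = 3^11 = 177147.
Step 3: Hamming bound ⌊q^n / V_q(n,t)⌋ = ⌊177147/1563⌋ = 113.
Step 4: Compare |C| = 57 to 113: satisfied.
The claimed |C| lies below the Hamming bound.


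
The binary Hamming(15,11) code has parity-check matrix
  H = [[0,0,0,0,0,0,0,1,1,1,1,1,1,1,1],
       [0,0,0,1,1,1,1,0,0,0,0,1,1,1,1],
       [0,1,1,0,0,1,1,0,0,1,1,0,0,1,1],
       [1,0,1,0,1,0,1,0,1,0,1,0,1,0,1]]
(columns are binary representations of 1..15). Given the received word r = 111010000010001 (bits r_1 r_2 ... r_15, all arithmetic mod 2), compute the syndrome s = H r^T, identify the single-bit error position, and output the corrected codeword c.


s = (0, 0, 0, 1)^T, error position = 1, corrected codeword c = 011010000010001

Compute s = H r^T mod 2 one row at a time:
  s_1 = 0 + 0 + 0 + 1 + 0 + 0 + 0 + 1 = 2 ≡ 0 (mod 2).
  s_2 = 0 + 1 + 0 + 0 + 0 + 0 + 0 + 1 = 2 ≡ 0 (mod 2).
  s_3 = 1 + 1 + 0 + 0 + 0 + 1 + 0 + 1 = 4 ≡ 0 (mod 2).
  s_4 = 1 + 1 + 1 + 0 + 0 + 1 + 0 + 1 = 5 ≡ 1 (mod 2).
s = (0, 0, 0, 1)^T — this equals column 1 of H (binary 0001), so error is at position 1.
Correct: flip bit 1 of r = 111010000010001 to get c = 011010000010001.


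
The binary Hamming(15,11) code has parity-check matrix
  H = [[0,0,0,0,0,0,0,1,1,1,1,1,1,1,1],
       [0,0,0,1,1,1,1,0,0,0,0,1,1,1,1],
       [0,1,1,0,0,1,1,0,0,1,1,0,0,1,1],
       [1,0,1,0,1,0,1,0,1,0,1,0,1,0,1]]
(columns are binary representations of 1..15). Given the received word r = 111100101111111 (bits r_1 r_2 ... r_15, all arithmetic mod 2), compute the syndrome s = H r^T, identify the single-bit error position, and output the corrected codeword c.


s = (1, 0, 1, 1)^T, error position = 11, corrected codeword c = 111100101101111

Compute s = H r^T mod 2 one row at a time:
  s_1 = 0 + 1 + 1 + 1 + 1 + 1 + 1 + 1 = 7 ≡ 1 (mod 2).
  s_2 = 1 + 0 + 0 + 1 + 1 + 1 + 1 + 1 = 6 ≡ 0 (mod 2).
  s_3 = 1 + 1 + 0 + 1 + 1 + 1 + 1 + 1 = 7 ≡ 1 (mod 2).
  s_4 = 1 + 1 + 0 + 1 + 1 + 1 + 1 + 1 = 7 ≡ 1 (mod 2).
s = (1, 0, 1, 1)^T — this equals column 11 of H (binary 1011), so error is at position 11.
Correct: flip bit 11 of r = 111100101111111 to get c = 111100101101111.


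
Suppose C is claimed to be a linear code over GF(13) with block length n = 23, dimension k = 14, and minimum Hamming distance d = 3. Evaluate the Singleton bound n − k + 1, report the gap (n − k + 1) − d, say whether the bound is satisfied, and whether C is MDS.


Singleton RHS = n − k + 1 = 10, slack = 7, bound satisfied, not MDS.

Singleton bound: d ≤ n − k + 1.
Here n = 23, k = 14, so n − k + 1 = 10.
Given d = 3, check d ≤ 10: YES.
Slack = (n − k + 1) − d = 7.
The code is NOT MDS (slack = 7 > 0).
Description: the claimed parameters are [23, 14, 3]_13; such a code would be non-MDS.


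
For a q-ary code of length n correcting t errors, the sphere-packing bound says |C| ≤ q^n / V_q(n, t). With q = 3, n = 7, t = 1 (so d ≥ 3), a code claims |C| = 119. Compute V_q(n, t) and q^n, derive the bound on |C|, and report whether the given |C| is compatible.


V_q(n, t) = 15, q^n = 2187, Hamming bound = 145, |C| = 119 ≤ bound (satisfied).

Step 1: Compute V_q(n, t) = Σ_{j=0}^1 C(n, j) (q−1)^j.
  j = 0: C(7,0)·(2)^0 = 1·1 = 1.
  j = 1: C(7,1)·(2)^1 = 7·2 = 14.
  V_q(n, t) = 1 + 14 = 15.
Step 2: q^n = 3^7 = 2187.
Step 3: Hamming bound ⌊q^n / V_q(n,t)⌋ = ⌊2187/15⌋ = 145.
Step 4: Compare |C| = 119 to 145: satisfied.
The claimed |C| lies below the Hamming bound.


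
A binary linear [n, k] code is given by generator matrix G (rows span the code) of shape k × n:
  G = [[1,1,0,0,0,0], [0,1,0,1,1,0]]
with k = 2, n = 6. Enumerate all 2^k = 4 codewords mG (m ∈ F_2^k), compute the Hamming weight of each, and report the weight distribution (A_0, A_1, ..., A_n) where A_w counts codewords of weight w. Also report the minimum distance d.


Weight distribution: A_0 = 1, A_2 = 1, A_3 = 2. Minimum distance d = 2.

Enumerate all 2^2 = 4 messages m ∈ F_2^2.
For each, compute codeword c = mG in F_2^6, then tally its weight.
  m = 00 → c = 000000, weight = 0.
  m = 10 → c = 110000, weight = 2.
  m = 01 → c = 010110, weight = 3.
  m = 11 → c = 100110, weight = 3.
Tally weights:
  weight 0: 1 codewords.
  weight 2: 1 codewords.
  weight 3: 2 codewords.
Minimum distance d = smallest w > 0 with A_w > 0 = 2.
Sanity: Σ A_w = 4 = 2^2 = 4 ✓.


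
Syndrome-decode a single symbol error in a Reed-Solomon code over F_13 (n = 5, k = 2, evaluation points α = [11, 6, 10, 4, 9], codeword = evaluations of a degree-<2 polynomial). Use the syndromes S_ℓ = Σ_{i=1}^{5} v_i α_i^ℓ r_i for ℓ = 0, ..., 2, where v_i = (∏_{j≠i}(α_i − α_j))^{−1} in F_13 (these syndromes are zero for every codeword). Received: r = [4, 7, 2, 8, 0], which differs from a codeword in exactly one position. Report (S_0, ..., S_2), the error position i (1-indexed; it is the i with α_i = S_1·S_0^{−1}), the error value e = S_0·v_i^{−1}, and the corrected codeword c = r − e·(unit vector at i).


S = (11, 5, 7), error at position 4, error magnitude e = 5, c = [4, 7, 2, 3, 0].

Step 1: column multipliers v_i = (∏_{j≠i}(α_i − α_j))^{−1} mod 13.
  i = 1 (α = 11): (11−6)(11−10)(11−4)(11−9) = 5·1·7·2 = 70 ≡ 5, so v_1 = 5^{−1} = 8 (mod 13).
  i = 2 (α = 6): (6−11)(6−10)(6−4)(6−9) = (−5)·(−4)·2·(−3) = −120 ≡ 10, so v_2 = 10^{−1} = 4 (mod 13).
  i = 3 (α = 10): (10−11)(10−6)(10−4)(10−9) = (−1)·4·6·1 = −24 ≡ 2, so v_3 = 2^{−1} = 7 (mod 13).
  i = 4 (α = 4): (4−11)(4−6)(4−10)(4−9) = (−7)·(−2)·(−6)·(−5) = 420 ≡ 4, so v_4 = 4^{−1} = 10 (mod 13).
  i = 5 (α = 9): (9−11)(9−6)(9−10)(9−4) = (−2)·3·(−1)·5 = 30 ≡ 4, so v_5 = 4^{−1} = 10 (mod 13).
  v = [8, 4, 7, 10, 10].
Step 2: syndromes of r = [4, 7, 2, 8, 0] (all sums mod 13).
  S_0 = Σ v_i r_i = 8·4 + 4·7 + 7·2 + 10·8 + 10·0 = 154 ≡ 11.
  S_1 = Σ v_i α_i r_i = 8·11·4 + 4·6·7 + 7·10·2 + 10·4·8 + 10·9·0 = 980 ≡ 5.
  α_i^2 mod 13 = [4, 10, 9, 3, 3].
  S_2 = Σ v_i α_i^2 r_i = 8·4·4 + 4·10·7 + 7·9·2 + 10·3·8 + 10·3·0 = 774 ≡ 7.
  S = (11, 5, 7) ≠ 0, so r is not a codeword (an error is present).
Step 3: locate the error. For a single error e at position i, S_ℓ = v_i·e·α_i^ℓ, so α_err = S_1/S_0.
  S_0^{−1} = 11^{−1} = 6 (mod 13), so α_err = 5·6 = 30 ≡ 4 = α_4. Error position i = 4.
  Consistency check: S_2/S_1 = 7·8 = 56 ≡ 4 = α_err ✓ (single-error assumption holds).
Step 4: error magnitude e = S_0/v_4 = S_0·∏_{j≠4}(α_4 − α_j) = 11·4 = 44 ≡ 5 (mod 13).
Step 5: correct position 4: c_4 = r_4 − e = 8 − 5 ≡ 3 (mod 13). Hence c = [4, 7, 2, 3, 0].
  Check: interpolating c through the α_i gives m(x) = 8 + 2·x (degree < 2) with m(α_i) = c_i for every i, so c is indeed a codeword.


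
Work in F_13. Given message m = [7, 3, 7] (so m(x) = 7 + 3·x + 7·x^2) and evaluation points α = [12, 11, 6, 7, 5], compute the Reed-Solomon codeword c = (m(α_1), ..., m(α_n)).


c = [11, 3, 4, 7, 2]

Message polynomial: m(x) = 7 + 3·x + 7·x^2 (mod 13).
For each evaluation point α_i, compute m(α_i) mod 13:
  α_1 = 12: Horner steps 7 → 9 → 11, so m(12) = 11.
  α_2 = 11: Horner steps 7 → 2 → 3, so m(11) = 3.
  α_3 = 6: Horner steps 7 → 6 → 4, so m(6) = 4.
  α_4 = 7: Horner steps 7 → 0 → 7, so m(7) = 7.
  α_5 = 5: Horner steps 7 → 12 → 2, so m(5) = 2.
Codeword c = [11, 3, 4, 7, 2] ∈ F_13^5.


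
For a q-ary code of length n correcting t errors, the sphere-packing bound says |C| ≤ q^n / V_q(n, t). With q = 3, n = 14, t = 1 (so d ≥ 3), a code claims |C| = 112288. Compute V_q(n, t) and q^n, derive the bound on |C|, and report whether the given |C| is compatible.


V_q(n, t) = 29, q^n = 4782969, Hamming bound = 164929, |C| = 112288 ≤ bound (satisfied).

Step 1: Compute V_q(n, t) = Σ_{j=0}^1 C(n, j) (q−1)^j.
  j = 0: C(14,0)·(2)^0 = 1·1 = 1.
  j = 1: C(14,1)·(2)^1 = 14·2 = 28.
  V_q(n, t) = 1 + 28 = 29.
Step 2: q^n = 3^14 = 4782969.
Step 3: Hamming bound ⌊q^n / V_q(n,t)⌋ = ⌊4782969/29⌋ = 164929.
Step 4: Compare |C| = 112288 to 164929: satisfied.
The claimed |C| lies below the Hamming bound.


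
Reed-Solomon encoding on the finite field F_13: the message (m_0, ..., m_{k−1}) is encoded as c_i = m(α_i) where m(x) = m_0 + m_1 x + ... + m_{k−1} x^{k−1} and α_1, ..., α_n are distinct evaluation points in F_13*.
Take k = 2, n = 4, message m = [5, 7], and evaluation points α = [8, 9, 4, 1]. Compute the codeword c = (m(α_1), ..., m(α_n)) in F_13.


c = [9, 3, 7, 12]

Message polynomial: m(x) = 5 + 7·x (mod 13).
For each evaluation point α_i, compute m(α_i) mod 13:
  α_1 = 8: Horner steps 7 → 9, so m(8) = 9.
  α_2 = 9: Horner steps 7 → 3, so m(9) = 3.
  α_3 = 4: Horner steps 7 → 7, so m(4) = 7.
  α_4 = 1: Horner steps 7 → 12, so m(1) = 12.
Codeword c = [9, 3, 7, 12] ∈ F_13^4.


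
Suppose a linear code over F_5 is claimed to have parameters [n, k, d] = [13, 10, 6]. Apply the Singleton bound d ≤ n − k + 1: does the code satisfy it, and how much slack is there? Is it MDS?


Singleton RHS = n − k + 1 = 4, slack = -2, bound violated (no such code; not MDS).

Singleton bound: d ≤ n − k + 1.
Here n = 13, k = 10, so n − k + 1 = 4.
Given d = 6, check d ≤ 4: NO.
Slack = (n − k + 1) − d = -2.
The slack is negative: d = 6 exceeds n − k + 1 = 4 by 2, so the Singleton bound is violated and no linear [13, 10, 6]_5 code can exist. In particular it is not MDS (MDS requires d = n − k + 1 exactly).
Description: the claimed parameters are [13, 10, 6]_5; such a code would be impossible (violates the Singleton bound).


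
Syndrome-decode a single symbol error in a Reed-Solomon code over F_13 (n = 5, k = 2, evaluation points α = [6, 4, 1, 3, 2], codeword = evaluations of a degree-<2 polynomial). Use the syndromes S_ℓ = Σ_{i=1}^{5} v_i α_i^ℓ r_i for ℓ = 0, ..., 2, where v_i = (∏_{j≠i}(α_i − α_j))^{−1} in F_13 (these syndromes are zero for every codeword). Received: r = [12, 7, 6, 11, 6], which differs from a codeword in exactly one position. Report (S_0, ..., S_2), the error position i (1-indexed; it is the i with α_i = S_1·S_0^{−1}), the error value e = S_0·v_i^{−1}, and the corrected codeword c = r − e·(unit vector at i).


S = (6, 12, 11), error at position 5, error magnitude e = 4, c = [12, 7, 6, 11, 2].

Step 1: column multipliers v_i = (∏_{j≠i}(α_i − α_j))^{−1} mod 13.
  i = 1 (α = 6): (6−4)(6−1)(6−3)(6−2) = 2·5·3·4 = 120 ≡ 3, so v_1 = 3^{−1} = 9 (mod 13).
  i = 2 (α = 4): (4−6)(4−1)(4−3)(4−2) = (−2)·3·1·2 = −12 ≡ 1, so v_2 = 1^{−1} = 1 (mod 13).
  i = 3 (α = 1): (1−6)(1−4)(1−3)(1−2) = (−5)·(−3)·(−2)·(−1) = 30 ≡ 4, so v_3 = 4^{−1} = 10 (mod 13).
  i = 4 (α = 3): (3−6)(3−4)(3−1)(3−2) = (−3)·(−1)·2·1 = 6 ≡ 6, so v_4 = 6^{−1} = 11 (mod 13).
  i = 5 (α = 2): (2−6)(2−4)(2−1)(2−3) = (−4)·(−2)·1·(−1) = −8 ≡ 5, so v_5 = 5^{−1} = 8 (mod 13).
  v = [9, 1, 10, 11, 8].
Step 2: syndromes of r = [12, 7, 6, 11, 6] (all sums mod 13).
  S_0 = Σ v_i r_i = 9·12 + 1·7 + 10·6 + 11·11 + 8·6 = 344 ≡ 6.
  S_1 = Σ v_i α_i r_i = 9·6·12 + 1·4·7 + 10·1·6 + 11·3·11 + 8·2·6 = 1195 ≡ 12.
  α_i^2 mod 13 = [10, 3, 1, 9, 4].
  S_2 = Σ v_i α_i^2 r_i = 9·10·12 + 1·3·7 + 10·1·6 + 11·9·11 + 8·4·6 = 2442 ≡ 11.
  S = (6, 12, 11) ≠ 0, so r is not a codeword (an error is present).
Step 3: locate the error. For a single error e at position i, S_ℓ = v_i·e·α_i^ℓ, so α_err = S_1/S_0.
  S_0^{−1} = 6^{−1} = 11 (mod 13), so α_err = 12·11 = 132 ≡ 2 = α_5. Error position i = 5.
  Consistency check: S_2/S_1 = 11·12 = 132 ≡ 2 = α_err ✓ (single-error assumption holds).
Step 4: error magnitude e = S_0/v_5 = S_0·∏_{j≠5}(α_5 − α_j) = 6·5 = 30 ≡ 4 (mod 13).
Step 5: correct position 5: c_5 = r_5 − e = 6 − 4 ≡ 2 (mod 13). Hence c = [12, 7, 6, 11, 2].
  Check: interpolating c through the α_i gives m(x) = 10 + 9·x (degree < 2) with m(α_i) = c_i for every i, so c is indeed a codeword.


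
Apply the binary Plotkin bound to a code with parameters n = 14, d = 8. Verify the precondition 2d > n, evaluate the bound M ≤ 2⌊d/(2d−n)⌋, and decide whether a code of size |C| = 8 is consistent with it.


Plotkin bound M ≤ 8; given |C| = 8 ≤ bound (satisfied).

Check applicability: 2d = 16, n = 14.
2d − n = 2 > 0, so Plotkin applies.
Compute d/(2d−n) = 8/2 ≈ 4.0000.
⌊d/(2d−n)⌋ = 4.
Plotkin bound: M ≤ 2·4 = 8.
Given |C| = 8, check: satisfied.
This |C| is at the Plotkin bound.


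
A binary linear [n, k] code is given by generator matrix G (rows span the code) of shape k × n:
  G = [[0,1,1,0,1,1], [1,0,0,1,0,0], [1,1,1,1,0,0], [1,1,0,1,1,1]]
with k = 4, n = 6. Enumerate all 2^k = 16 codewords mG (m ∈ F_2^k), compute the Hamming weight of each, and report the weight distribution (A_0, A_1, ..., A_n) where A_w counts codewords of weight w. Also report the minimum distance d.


Weight distribution: A_0 = 1, A_1 = 2, A_2 = 3, A_3 = 4, A_4 = 3, A_5 = 2, A_6 = 1. Minimum distance d = 1.

Enumerate all 2^4 = 16 messages m ∈ F_2^4.
For each, compute codeword c = mG in F_2^6, then tally its weight.
  m = 0000 → c = 000000, weight = 0.
  m = 1000 → c = 011011, weight = 4.
  m = 0100 → c = 100100, weight = 2.
  m = 1100 → c = 111111, weight = 6.
  m = 0010 → c = 111100, weight = 4.
  m = 1010 → c = 100111, weight = 4.
  m = 0110 → c = 011000, weight = 2.
  m = 1110 → c = 000011, weight = 2.
  m = 0001 → c = 110111, weight = 5.
  m = 1001 → c = 101100, weight = 3.
  m = 0101 → c = 010011, weight = 3.
  m = 1101 → c = 001000, weight = 1.
  m = 0011 → c = 001011, weight = 3.
  m = 1011 → c = 010000, weight = 1.
  m = 0111 → c = 101111, weight = 5.
  m = 1111 → c = 110100, weight = 3.
Tally weights:
  weight 0: 1 codewords.
  weight 1: 2 codewords.
  weight 2: 3 codewords.
  weight 3: 4 codewords.
  weight 4: 3 codewords.
  weight 5: 2 codewords.
  weight 6: 1 codewords.
Minimum distance d = smallest w > 0 with A_w > 0 = 1.
Sanity: Σ A_w = 16 = 2^4 = 16 ✓.


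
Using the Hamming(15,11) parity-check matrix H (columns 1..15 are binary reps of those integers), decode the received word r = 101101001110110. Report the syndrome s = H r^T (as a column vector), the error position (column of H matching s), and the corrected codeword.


s = (1, 0, 1, 1)^T, error position = 11, corrected codeword c = 101101001100110

Compute s = H r^T mod 2 one row at a time:
  s_1 = 0 + 1 + 1 + 1 + 0 + 1 + 1 + 0 = 5 ≡ 1 (mod 2).
  s_2 = 1 + 0 + 1 + 0 + 0 + 1 + 1 + 0 = 4 ≡ 0 (mod 2).
  s_3 = 0 + 1 + 1 + 0 + 1 + 1 + 1 + 0 = 5 ≡ 1 (mod 2).
  s_4 = 1 + 1 + 0 + 0 + 1 + 1 + 1 + 0 = 5 ≡ 1 (mod 2).
s = (1, 0, 1, 1)^T — this equals column 11 of H (binary 1011), so error is at position 11.
Correct: flip bit 11 of r = 101101001110110 to get c = 101101001100110.


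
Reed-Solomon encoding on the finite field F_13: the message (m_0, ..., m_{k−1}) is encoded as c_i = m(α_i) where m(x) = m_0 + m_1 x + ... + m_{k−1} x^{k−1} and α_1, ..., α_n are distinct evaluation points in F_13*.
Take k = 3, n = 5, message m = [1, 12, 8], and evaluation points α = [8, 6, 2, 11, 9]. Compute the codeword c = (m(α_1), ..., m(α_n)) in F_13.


c = [11, 10, 5, 9, 3]

Message polynomial: m(x) = 1 + 12·x + 8·x^2 (mod 13).
For each evaluation point α_i, compute m(α_i) mod 13:
  α_1 = 8: Horner steps 8 → 11 → 11, so m(8) = 11.
  α_2 = 6: Horner steps 8 → 8 → 10, so m(6) = 10.
  α_3 = 2: Horner steps 8 → 2 → 5, so m(2) = 5.
  α_4 = 11: Horner steps 8 → 9 → 9, so m(11) = 9.
  α_5 = 9: Horner steps 8 → 6 → 3, so m(9) = 3.
Codeword c = [11, 10, 5, 9, 3] ∈ F_13^5.


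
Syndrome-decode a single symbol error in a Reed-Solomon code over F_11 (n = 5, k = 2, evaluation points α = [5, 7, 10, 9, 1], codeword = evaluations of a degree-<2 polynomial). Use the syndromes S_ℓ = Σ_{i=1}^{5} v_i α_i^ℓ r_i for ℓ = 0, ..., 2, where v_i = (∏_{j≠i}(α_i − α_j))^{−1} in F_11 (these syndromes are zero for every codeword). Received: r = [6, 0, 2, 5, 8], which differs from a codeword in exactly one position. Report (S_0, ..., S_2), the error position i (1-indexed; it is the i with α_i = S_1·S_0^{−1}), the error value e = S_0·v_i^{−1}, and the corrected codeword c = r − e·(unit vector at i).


S = (1, 1, 1), error at position 5, error magnitude e = 1, c = [6, 0, 2, 5, 7].

Step 1: column multipliers v_i = (∏_{j≠i}(α_i − α_j))^{−1} mod 11.
  i = 1 (α = 5): (5−7)(5−10)(5−9)(5−1) = (−2)·(−5)·(−4)·4 = −160 ≡ 5, so v_1 = 5^{−1} = 9 (mod 11).
  i = 2 (α = 7): (7−5)(7−10)(7−9)(7−1) = 2·(−3)·(−2)·6 = 72 ≡ 6, so v_2 = 6^{−1} = 2 (mod 11).
  i = 3 (α = 10): (10−5)(10−7)(10−9)(10−1) = 5·3·1·9 = 135 ≡ 3, so v_3 = 3^{−1} = 4 (mod 11).
  i = 4 (α = 9): (9−5)(9−7)(9−10)(9−1) = 4·2·(−1)·8 = −64 ≡ 2, so v_4 = 2^{−1} = 6 (mod 11).
  i = 5 (α = 1): (1−5)(1−7)(1−10)(1−9) = (−4)·(−6)·(−9)·(−8) = 1728 ≡ 1, so v_5 = 1^{−1} = 1 (mod 11).
  v = [9, 2, 4, 6, 1].
Step 2: syndromes of r = [6, 0, 2, 5, 8] (all sums mod 11).
  S_0 = Σ v_i r_i = 9·6 + 2·0 + 4·2 + 6·5 + 1·8 = 100 ≡ 1.
  S_1 = Σ v_i α_i r_i = 9·5·6 + 2·7·0 + 4·10·2 + 6·9·5 + 1·1·8 = 628 ≡ 1.
  α_i^2 mod 11 = [3, 5, 1, 4, 1].
  S_2 = Σ v_i α_i^2 r_i = 9·3·6 + 2·5·0 + 4·1·2 + 6·4·5 + 1·1·8 = 298 ≡ 1.
  S = (1, 1, 1) ≠ 0, so r is not a codeword (an error is present).
Step 3: locate the error. For a single error e at position i, S_ℓ = v_i·e·α_i^ℓ, so α_err = S_1/S_0.
  S_0^{−1} = 1^{−1} = 1 (mod 11), so α_err = 1·1 = 1 ≡ 1 = α_5. Error position i = 5.
  Consistency check: S_2/S_1 = 1·1 = 1 ≡ 1 = α_err ✓ (single-error assumption holds).
Step 4: error magnitude e = S_0/v_5 = S_0·∏_{j≠5}(α_5 − α_j) = 1·1 = 1 ≡ 1 (mod 11).
Step 5: correct position 5: c_5 = r_5 − e = 8 − 1 ≡ 7 (mod 11). Hence c = [6, 0, 2, 5, 7].
  Check: interpolating c through the α_i gives m(x) = 10 + 8·x (degree < 2) with m(α_i) = c_i for every i, so c is indeed a codeword.


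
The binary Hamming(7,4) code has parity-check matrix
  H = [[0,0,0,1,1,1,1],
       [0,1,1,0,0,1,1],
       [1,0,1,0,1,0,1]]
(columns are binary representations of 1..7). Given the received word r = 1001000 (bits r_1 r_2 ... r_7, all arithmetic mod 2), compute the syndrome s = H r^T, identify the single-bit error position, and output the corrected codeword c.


s = (1, 0, 1)^T, error position = 5, corrected codeword c = 1001100

Compute s = H r^T mod 2 one row at a time:
  s_1 = 1 + 0 + 0 + 0 = 1 ≡ 1 (mod 2).
  s_2 = 0 + 0 + 0 + 0 = 0 ≡ 0 (mod 2).
  s_3 = 1 + 0 + 0 + 0 = 1 ≡ 1 (mod 2).
s = (1, 0, 1)^T — this equals column 5 of H (binary 101), so error is at position 5.
Correct: flip bit 5 of r = 1001000 to get c = 1001100.


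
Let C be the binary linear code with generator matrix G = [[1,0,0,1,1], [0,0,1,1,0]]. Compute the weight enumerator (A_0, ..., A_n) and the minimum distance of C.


Weight distribution: A_0 = 1, A_2 = 1, A_3 = 2. Minimum distance d = 2.

Enumerate all 2^2 = 4 messages m ∈ F_2^2.
For each, compute codeword c = mG in F_2^5, then tally its weight.
  m = 00 → c = 00000, weight = 0.
  m = 10 → c = 10011, weight = 3.
  m = 01 → c = 00110, weight = 2.
  m = 11 → c = 10101, weight = 3.
Tally weights:
  weight 0: 1 codewords.
  weight 2: 1 codewords.
  weight 3: 2 codewords.
Minimum distance d = smallest w > 0 with A_w > 0 = 2.
Sanity: Σ A_w = 4 = 2^2 = 4 ✓.


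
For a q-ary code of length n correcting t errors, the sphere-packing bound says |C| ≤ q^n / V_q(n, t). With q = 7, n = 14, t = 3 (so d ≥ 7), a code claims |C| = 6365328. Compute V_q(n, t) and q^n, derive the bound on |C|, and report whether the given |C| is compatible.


V_q(n, t) = 81985, q^n = 678223072849, Hamming bound = 8272526, |C| = 6365328 ≤ bound (satisfied).

Step 1: Compute V_q(n, t) = Σ_{j=0}^3 C(n, j) (q−1)^j.
  j = 0: C(14,0)·(6)^0 = 1·1 = 1.
  j = 1: C(14,1)·(6)^1 = 14·6 = 84.
  j = 2: C(14,2)·(6)^2 = 91·36 = 3276.
  j = 3: C(14,3)·(6)^3 = 364·216 = 78624.
  V_q(n, t) = 1 + 84 + 3276 + 78624 = 81985.
Step 2: q^n = 7^14 = 678223072849.
Step 3: Hamming bound ⌊q^n / V_q(n,t)⌋ = ⌊678223072849/81985⌋ = 8272526.
Step 4: Compare |C| = 6365328 to 8272526: satisfied.
The claimed |C| lies below the Hamming bound.


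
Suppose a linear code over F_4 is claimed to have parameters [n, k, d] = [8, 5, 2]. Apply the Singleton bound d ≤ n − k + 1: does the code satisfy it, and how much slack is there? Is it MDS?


Singleton RHS = n − k + 1 = 4, slack = 2, bound satisfied, not MDS.

Singleton bound: d ≤ n − k + 1.
Here n = 8, k = 5, so n − k + 1 = 4.
Given d = 2, check d ≤ 4: YES.
Slack = (n − k + 1) − d = 2.
The code is NOT MDS (slack = 2 > 0).
Description: the claimed parameters are [8, 5, 2]_4; such a code would be non-MDS.


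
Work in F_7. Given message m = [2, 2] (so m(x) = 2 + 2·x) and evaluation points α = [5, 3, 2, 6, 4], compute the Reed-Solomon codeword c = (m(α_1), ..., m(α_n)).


c = [5, 1, 6, 0, 3]

Message polynomial: m(x) = 2 + 2·x (mod 7).
For each evaluation point α_i, compute m(α_i) mod 7:
  α_1 = 5: Horner steps 2 → 5, so m(5) = 5.
  α_2 = 3: Horner steps 2 → 1, so m(3) = 1.
  α_3 = 2: Horner steps 2 → 6, so m(2) = 6.
  α_4 = 6: Horner steps 2 → 0, so m(6) = 0.
  α_5 = 4: Horner steps 2 → 3, so m(4) = 3.
Codeword c = [5, 1, 6, 0, 3] ∈ F_7^5.


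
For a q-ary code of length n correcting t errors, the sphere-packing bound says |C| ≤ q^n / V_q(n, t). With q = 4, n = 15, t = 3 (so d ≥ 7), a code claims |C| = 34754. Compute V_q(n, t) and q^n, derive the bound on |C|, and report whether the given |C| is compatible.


V_q(n, t) = 13276, q^n = 1073741824, Hamming bound = 80878, |C| = 34754 ≤ bound (satisfied).

Step 1: Compute V_q(n, t) = Σ_{j=0}^3 C(n, j) (q−1)^j.
  j = 0: C(15,0)·(3)^0 = 1·1 = 1.
  j = 1: C(15,1)·(3)^1 = 15·3 = 45.
  j = 2: C(15,2)·(3)^2 = 105·9 = 945.
  j = 3: C(15,3)·(3)^3 = 455·27 = 12285.
  V_q(n, t) = 1 + 45 + 945 + 12285 = 13276.
Step 2: q^n = 4^15 = 1073741824.
Step 3: Hamming bound ⌊q^n / V_q(n,t)⌋ = ⌊1073741824/13276⌋ = 80878.
Step 4: Compare |C| = 34754 to 80878: satisfied.
The claimed |C| lies below the Hamming bound.


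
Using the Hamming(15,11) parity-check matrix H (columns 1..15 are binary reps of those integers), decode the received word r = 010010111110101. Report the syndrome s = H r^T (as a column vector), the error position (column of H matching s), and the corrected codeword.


s = (0, 0, 1, 0)^T, error position = 2, corrected codeword c = 000010111110101

Compute s = H r^T mod 2 one row at a time:
  s_1 = 1 + 1 + 1 + 1 + 0 + 1 + 0 + 1 = 6 ≡ 0 (mod 2).
  s_2 = 0 + 1 + 0 + 1 + 0 + 1 + 0 + 1 = 4 ≡ 0 (mod 2).
  s_3 = 1 + 0 + 0 + 1 + 1 + 1 + 0 + 1 = 5 ≡ 1 (mod 2).
  s_4 = 0 + 0 + 1 + 1 + 1 + 1 + 1 + 1 = 6 ≡ 0 (mod 2).
s = (0, 0, 1, 0)^T — this equals column 2 of H (binary 0010), so error is at position 2.
Correct: flip bit 2 of r = 010010111110101 to get c = 000010111110101.


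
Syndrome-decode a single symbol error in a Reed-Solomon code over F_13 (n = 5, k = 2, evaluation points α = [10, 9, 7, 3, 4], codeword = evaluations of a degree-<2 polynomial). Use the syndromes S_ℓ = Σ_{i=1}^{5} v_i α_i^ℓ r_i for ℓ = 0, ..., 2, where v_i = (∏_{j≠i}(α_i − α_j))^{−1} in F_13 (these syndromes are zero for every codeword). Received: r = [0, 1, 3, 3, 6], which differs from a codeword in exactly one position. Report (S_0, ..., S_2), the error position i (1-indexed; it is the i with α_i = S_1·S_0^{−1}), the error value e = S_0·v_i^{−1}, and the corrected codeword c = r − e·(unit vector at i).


S = (4, 12, 10), error at position 4, error magnitude e = 9, c = [0, 1, 3, 7, 6].

Step 1: column multipliers v_i = (∏_{j≠i}(α_i − α_j))^{−1} mod 13.
  i = 1 (α = 10): (10−9)(10−7)(10−3)(10−4) = 1·3·7·6 = 126 ≡ 9, so v_1 = 9^{−1} = 3 (mod 13).
  i = 2 (α = 9): (9−10)(9−7)(9−3)(9−4) = (−1)·2·6·5 = −60 ≡ 5, so v_2 = 5^{−1} = 8 (mod 13).
  i = 3 (α = 7): (7−10)(7−9)(7−3)(7−4) = (−3)·(−2)·4·3 = 72 ≡ 7, so v_3 = 7^{−1} = 2 (mod 13).
  i = 4 (α = 3): (3−10)(3−9)(3−7)(3−4) = (−7)·(−6)·(−4)·(−1) = 168 ≡ 12, so v_4 = 12^{−1} = 12 (mod 13).
  i = 5 (α = 4): (4−10)(4−9)(4−7)(4−3) = (−6)·(−5)·(−3)·1 = −90 ≡ 1, so v_5 = 1^{−1} = 1 (mod 13).
  v = [3, 8, 2, 12, 1].
Step 2: syndromes of r = [0, 1, 3, 3, 6] (all sums mod 13).
  S_0 = Σ v_i r_i = 3·0 + 8·1 + 2·3 + 12·3 + 1·6 = 56 ≡ 4.
  S_1 = Σ v_i α_i r_i = 3·10·0 + 8·9·1 + 2·7·3 + 12·3·3 + 1·4·6 = 246 ≡ 12.
  α_i^2 mod 13 = [9, 3, 10, 9, 3].
  S_2 = Σ v_i α_i^2 r_i = 3·9·0 + 8·3·1 + 2·10·3 + 12·9·3 + 1·3·6 = 426 ≡ 10.
  S = (4, 12, 10) ≠ 0, so r is not a codeword (an error is present).
Step 3: locate the error. For a single error e at position i, S_ℓ = v_i·e·α_i^ℓ, so α_err = S_1/S_0.
  S_0^{−1} = 4^{−1} = 10 (mod 13), so α_err = 12·10 = 120 ≡ 3 = α_4. Error position i = 4.
  Consistency check: S_2/S_1 = 10·12 = 120 ≡ 3 = α_err ✓ (single-error assumption holds).
Step 4: error magnitude e = S_0/v_4 = S_0·∏_{j≠4}(α_4 − α_j) = 4·12 = 48 ≡ 9 (mod 13).
Step 5: correct position 4: c_4 = r_4 − e = 3 − 9 ≡ 7 (mod 13). Hence c = [0, 1, 3, 7, 6].
  Check: interpolating c through the α_i gives m(x) = 10 + 12·x (degree < 2) with m(α_i) = c_i for every i, so c is indeed a codeword.


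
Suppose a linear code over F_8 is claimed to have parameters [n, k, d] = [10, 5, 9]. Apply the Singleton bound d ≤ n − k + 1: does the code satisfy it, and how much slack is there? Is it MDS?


Singleton RHS = n − k + 1 = 6, slack = -3, bound violated (no such code; not MDS).

Singleton bound: d ≤ n − k + 1.
Here n = 10, k = 5, so n − k + 1 = 6.
Given d = 9, check d ≤ 6: NO.
Slack = (n − k + 1) − d = -3.
The slack is negative: d = 9 exceeds n − k + 1 = 6 by 3, so the Singleton bound is violated and no linear [10, 5, 9]_8 code can exist. In particular it is not MDS (MDS requires d = n − k + 1 exactly).
Description: the claimed parameters are [10, 5, 9]_8; such a code would be impossible (violates the Singleton bound).


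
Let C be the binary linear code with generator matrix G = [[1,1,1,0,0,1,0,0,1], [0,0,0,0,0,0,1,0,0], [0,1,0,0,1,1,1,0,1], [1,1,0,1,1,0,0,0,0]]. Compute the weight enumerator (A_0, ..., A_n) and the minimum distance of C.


Weight distribution: A_0 = 1, A_1 = 1, A_3 = 2, A_4 = 5, A_5 = 5, A_6 = 2. Minimum distance d = 1.

Enumerate all 2^4 = 16 messages m ∈ F_2^4.
For each, compute codeword c = mG in F_2^9, then tally its weight.
  m = 0000 → c = 000000000, weight = 0.
  m = 1000 → c = 111001001, weight = 5.
  m = 0100 → c = 000000100, weight = 1.
  m = 1100 → c = 111001101, weight = 6.
  m = 0010 → c = 010011101, weight = 5.
  m = 1010 → c = 101010100, weight = 4.
  m = 0110 → c = 010011001, weight = 4.
  m = 1110 → c = 101010000, weight = 3.
  m = 0001 → c = 110110000, weight = 4.
  m = 1001 → c = 001111001, weight = 5.
  m = 0101 → c = 110110100, weight = 5.
  m = 1101 → c = 001111101, weight = 6.
  m = 0011 → c = 100101101, weight = 5.
  m = 1011 → c = 011100100, weight = 4.
  m = 0111 → c = 100101001, weight = 4.
  m = 1111 → c = 011100000, weight = 3.
Tally weights:
  weight 0: 1 codewords.
  weight 1: 1 codewords.
  weight 3: 2 codewords.
  weight 4: 5 codewords.
  weight 5: 5 codewords.
  weight 6: 2 codewords.
Minimum distance d = smallest w > 0 with A_w > 0 = 1.
Sanity: Σ A_w = 16 = 2^4 = 16 ✓.


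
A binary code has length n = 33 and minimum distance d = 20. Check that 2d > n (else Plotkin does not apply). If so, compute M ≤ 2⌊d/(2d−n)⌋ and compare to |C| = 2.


Plotkin bound M ≤ 4; given |C| = 2 ≤ bound (satisfied).

Check applicability: 2d = 40, n = 33.
2d − n = 7 > 0, so Plotkin applies.
Compute d/(2d−n) = 20/7 ≈ 2.8571.
⌊d/(2d−n)⌋ = 2.
Plotkin bound: M ≤ 2·2 = 4.
Given |C| = 2, check: satisfied.
This |C| is below the Plotkin bound.


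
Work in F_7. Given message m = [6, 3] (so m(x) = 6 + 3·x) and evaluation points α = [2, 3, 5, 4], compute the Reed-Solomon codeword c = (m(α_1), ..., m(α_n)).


c = [5, 1, 0, 4]

Message polynomial: m(x) = 6 + 3·x (mod 7).
For each evaluation point α_i, compute m(α_i) mod 7:
  α_1 = 2: Horner steps 3 → 5, so m(2) = 5.
  α_2 = 3: Horner steps 3 → 1, so m(3) = 1.
  α_3 = 5: Horner steps 3 → 0, so m(5) = 0.
  α_4 = 4: Horner steps 3 → 4, so m(4) = 4.
Codeword c = [5, 1, 0, 4] ∈ F_7^4.


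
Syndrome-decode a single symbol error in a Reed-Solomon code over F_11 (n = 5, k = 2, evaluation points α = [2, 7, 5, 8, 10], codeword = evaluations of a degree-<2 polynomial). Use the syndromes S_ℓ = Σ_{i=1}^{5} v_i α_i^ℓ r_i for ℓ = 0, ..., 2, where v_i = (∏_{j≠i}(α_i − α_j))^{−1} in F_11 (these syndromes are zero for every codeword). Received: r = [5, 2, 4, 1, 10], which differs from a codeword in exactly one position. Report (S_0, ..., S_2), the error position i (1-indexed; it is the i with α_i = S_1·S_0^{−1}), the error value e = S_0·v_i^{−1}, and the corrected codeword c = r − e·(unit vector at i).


S = (4, 8, 5), error at position 1, error magnitude e = 9, c = [7, 2, 4, 1, 10].

Step 1: column multipliers v_i = (∏_{j≠i}(α_i − α_j))^{−1} mod 11.
  i = 1 (α = 2): (2−7)(2−5)(2−8)(2−10) = (−5)·(−3)·(−6)·(−8) = 720 ≡ 5, so v_1 = 5^{−1} = 9 (mod 11).
  i = 2 (α = 7): (7−2)(7−5)(7−8)(7−10) = 5·2·(−1)·(−3) = 30 ≡ 8, so v_2 = 8^{−1} = 7 (mod 11).
  i = 3 (α = 5): (5−2)(5−7)(5−8)(5−10) = 3·(−2)·(−3)·(−5) = −90 ≡ 9, so v_3 = 9^{−1} = 5 (mod 11).
  i = 4 (α = 8): (8−2)(8−7)(8−5)(8−10) = 6·1·3·(−2) = −36 ≡ 8, so v_4 = 8^{−1} = 7 (mod 11).
  i = 5 (α = 10): (10−2)(10−7)(10−5)(10−8) = 8·3·5·2 = 240 ≡ 9, so v_5 = 9^{−1} = 5 (mod 11).
  v = [9, 7, 5, 7, 5].
Step 2: syndromes of r = [5, 2, 4, 1, 10] (all sums mod 11).
  S_0 = Σ v_i r_i = 9·5 + 7·2 + 5·4 + 7·1 + 5·10 = 136 ≡ 4.
  S_1 = Σ v_i α_i r_i = 9·2·5 + 7·7·2 + 5·5·4 + 7·8·1 + 5·10·10 = 844 ≡ 8.
  α_i^2 mod 11 = [4, 5, 3, 9, 1].
  S_2 = Σ v_i α_i^2 r_i = 9·4·5 + 7·5·2 + 5·3·4 + 7·9·1 + 5·1·10 = 423 ≡ 5.
  S = (4, 8, 5) ≠ 0, so r is not a codeword (an error is present).
Step 3: locate the error. For a single error e at position i, S_ℓ = v_i·e·α_i^ℓ, so α_err = S_1/S_0.
  S_0^{−1} = 4^{−1} = 3 (mod 11), so α_err = 8·3 = 24 ≡ 2 = α_1. Error position i = 1.
  Consistency check: S_2/S_1 = 5·7 = 35 ≡ 2 = α_err ✓ (single-error assumption holds).
Step 4: error magnitude e = S_0/v_1 = S_0·∏_{j≠1}(α_1 − α_j) = 4·5 = 20 ≡ 9 (mod 11).
Step 5: correct position 1: c_1 = r_1 − e = 5 − 9 ≡ 7 (mod 11). Hence c = [7, 2, 4, 1, 10].
  Check: interpolating c through the α_i gives m(x) = 9 + 10·x (degree < 2) with m(α_i) = c_i for every i, so c is indeed a codeword.


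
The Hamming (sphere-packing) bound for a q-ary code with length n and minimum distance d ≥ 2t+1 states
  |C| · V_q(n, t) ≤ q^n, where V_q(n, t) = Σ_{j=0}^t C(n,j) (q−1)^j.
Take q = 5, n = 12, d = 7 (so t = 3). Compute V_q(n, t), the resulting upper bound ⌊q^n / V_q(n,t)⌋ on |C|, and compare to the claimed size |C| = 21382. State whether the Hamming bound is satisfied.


V_q(n, t) = 15185, q^n = 244140625, Hamming bound = 16077, |C| = 21382 > bound (violated).

Step 1: Compute V_q(n, t) = Σ_{j=0}^3 C(n, j) (q−1)^j.
  j = 0: C(12,0)·(4)^0 = 1·1 = 1.
  j = 1: C(12,1)·(4)^1 = 12·4 = 48.
  j = 2: C(12,2)·(4)^2 = 66·16 = 1056.
  j = 3: C(12,3)·(4)^3 = 220·64 = 14080.
  V_q(n, t) = 1 + 48 + 1056 + 14080 = 15185.
Step 2: q^n = 5^12 = 244140625.
Step 3: Hamming bound ⌊q^n / V_q(n,t)⌋ = ⌊244140625/15185⌋ = 16077.
Step 4: Compare |C| = 21382 to 16077: violated.
The claimed |C| lies above the Hamming bound, so no 5-ary code of length 12 with d ≥ 7 can have 21382 codewords.


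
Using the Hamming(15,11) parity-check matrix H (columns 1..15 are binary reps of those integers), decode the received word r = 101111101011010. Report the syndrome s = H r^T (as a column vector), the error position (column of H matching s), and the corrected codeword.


s = (0, 0, 1, 0)^T, error position = 2, corrected codeword c = 111111101011010

Compute s = H r^T mod 2 one row at a time:
  s_1 = 0 + 1 + 0 + 1 + 1 + 0 + 1 + 0 = 4 ≡ 0 (mod 2).
  s_2 = 1 + 1 + 1 + 1 + 1 + 0 + 1 + 0 = 6 ≡ 0 (mod 2).
  s_3 = 0 + 1 + 1 + 1 + 0 + 1 + 1 + 0 = 5 ≡ 1 (mod 2).
  s_4 = 1 + 1 + 1 + 1 + 1 + 1 + 0 + 0 = 6 ≡ 0 (mod 2).
s = (0, 0, 1, 0)^T — this equals column 2 of H (binary 0010), so error is at position 2.
Correct: flip bit 2 of r = 101111101011010 to get c = 111111101011010.


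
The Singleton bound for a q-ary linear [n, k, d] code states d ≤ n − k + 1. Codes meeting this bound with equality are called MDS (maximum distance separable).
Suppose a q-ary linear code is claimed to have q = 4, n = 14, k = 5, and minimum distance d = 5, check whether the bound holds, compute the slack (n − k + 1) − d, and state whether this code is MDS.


Singleton RHS = n − k + 1 = 10, slack = 5, bound satisfied, not MDS.

Singleton bound: d ≤ n − k + 1.
Here n = 14, k = 5, so n − k + 1 = 10.
Given d = 5, check d ≤ 10: YES.
Slack = (n − k + 1) − d = 5.
The code is NOT MDS (slack = 5 > 0).
Description: the claimed parameters are [14, 5, 5]_4; such a code would be non-MDS.
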